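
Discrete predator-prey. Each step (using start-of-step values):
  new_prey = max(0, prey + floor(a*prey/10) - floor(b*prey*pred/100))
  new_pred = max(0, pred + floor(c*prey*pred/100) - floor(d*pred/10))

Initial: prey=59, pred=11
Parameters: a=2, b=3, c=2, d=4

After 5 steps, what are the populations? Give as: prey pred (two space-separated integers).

Step 1: prey: 59+11-19=51; pred: 11+12-4=19
Step 2: prey: 51+10-29=32; pred: 19+19-7=31
Step 3: prey: 32+6-29=9; pred: 31+19-12=38
Step 4: prey: 9+1-10=0; pred: 38+6-15=29
Step 5: prey: 0+0-0=0; pred: 29+0-11=18

Answer: 0 18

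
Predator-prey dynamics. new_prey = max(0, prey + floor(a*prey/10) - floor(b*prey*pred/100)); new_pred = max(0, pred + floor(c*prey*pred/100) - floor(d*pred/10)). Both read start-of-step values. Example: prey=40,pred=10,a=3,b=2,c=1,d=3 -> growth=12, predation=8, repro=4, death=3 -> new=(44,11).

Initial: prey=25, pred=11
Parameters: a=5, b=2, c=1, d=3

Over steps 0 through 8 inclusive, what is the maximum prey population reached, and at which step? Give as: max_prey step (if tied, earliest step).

Step 1: prey: 25+12-5=32; pred: 11+2-3=10
Step 2: prey: 32+16-6=42; pred: 10+3-3=10
Step 3: prey: 42+21-8=55; pred: 10+4-3=11
Step 4: prey: 55+27-12=70; pred: 11+6-3=14
Step 5: prey: 70+35-19=86; pred: 14+9-4=19
Step 6: prey: 86+43-32=97; pred: 19+16-5=30
Step 7: prey: 97+48-58=87; pred: 30+29-9=50
Step 8: prey: 87+43-87=43; pred: 50+43-15=78
Max prey = 97 at step 6

Answer: 97 6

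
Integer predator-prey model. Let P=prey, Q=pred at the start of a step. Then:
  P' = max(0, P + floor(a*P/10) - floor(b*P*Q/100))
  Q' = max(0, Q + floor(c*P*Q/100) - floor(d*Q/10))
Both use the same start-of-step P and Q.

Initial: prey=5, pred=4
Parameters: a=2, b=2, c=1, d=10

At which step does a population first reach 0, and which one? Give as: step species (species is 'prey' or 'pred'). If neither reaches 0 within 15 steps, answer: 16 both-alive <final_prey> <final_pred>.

Answer: 1 pred

Derivation:
Step 1: prey: 5+1-0=6; pred: 4+0-4=0
First extinction: pred at step 1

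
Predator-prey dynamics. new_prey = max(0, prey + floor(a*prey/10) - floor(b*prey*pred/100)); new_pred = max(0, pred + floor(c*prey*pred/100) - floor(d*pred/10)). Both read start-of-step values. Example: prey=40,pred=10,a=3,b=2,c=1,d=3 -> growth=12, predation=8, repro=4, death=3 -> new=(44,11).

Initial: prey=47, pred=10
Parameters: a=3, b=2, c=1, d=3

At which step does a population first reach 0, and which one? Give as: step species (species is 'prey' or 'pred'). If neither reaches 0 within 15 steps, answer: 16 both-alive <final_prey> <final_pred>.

Answer: 16 both-alive 10 5

Derivation:
Step 1: prey: 47+14-9=52; pred: 10+4-3=11
Step 2: prey: 52+15-11=56; pred: 11+5-3=13
Step 3: prey: 56+16-14=58; pred: 13+7-3=17
Step 4: prey: 58+17-19=56; pred: 17+9-5=21
Step 5: prey: 56+16-23=49; pred: 21+11-6=26
Step 6: prey: 49+14-25=38; pred: 26+12-7=31
Step 7: prey: 38+11-23=26; pred: 31+11-9=33
Step 8: prey: 26+7-17=16; pred: 33+8-9=32
Step 9: prey: 16+4-10=10; pred: 32+5-9=28
Step 10: prey: 10+3-5=8; pred: 28+2-8=22
Step 11: prey: 8+2-3=7; pred: 22+1-6=17
Step 12: prey: 7+2-2=7; pred: 17+1-5=13
Step 13: prey: 7+2-1=8; pred: 13+0-3=10
Step 14: prey: 8+2-1=9; pred: 10+0-3=7
Step 15: prey: 9+2-1=10; pred: 7+0-2=5
No extinction within 15 steps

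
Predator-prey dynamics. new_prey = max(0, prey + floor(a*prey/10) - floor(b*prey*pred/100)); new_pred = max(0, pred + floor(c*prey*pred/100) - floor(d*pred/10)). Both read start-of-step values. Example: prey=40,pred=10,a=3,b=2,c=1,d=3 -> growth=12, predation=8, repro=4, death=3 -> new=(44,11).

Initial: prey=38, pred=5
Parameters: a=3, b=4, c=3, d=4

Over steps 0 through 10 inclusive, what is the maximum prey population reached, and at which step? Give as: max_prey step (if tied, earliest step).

Answer: 42 1

Derivation:
Step 1: prey: 38+11-7=42; pred: 5+5-2=8
Step 2: prey: 42+12-13=41; pred: 8+10-3=15
Step 3: prey: 41+12-24=29; pred: 15+18-6=27
Step 4: prey: 29+8-31=6; pred: 27+23-10=40
Step 5: prey: 6+1-9=0; pred: 40+7-16=31
Step 6: prey: 0+0-0=0; pred: 31+0-12=19
Step 7: prey: 0+0-0=0; pred: 19+0-7=12
Step 8: prey: 0+0-0=0; pred: 12+0-4=8
Step 9: prey: 0+0-0=0; pred: 8+0-3=5
Step 10: prey: 0+0-0=0; pred: 5+0-2=3
Max prey = 42 at step 1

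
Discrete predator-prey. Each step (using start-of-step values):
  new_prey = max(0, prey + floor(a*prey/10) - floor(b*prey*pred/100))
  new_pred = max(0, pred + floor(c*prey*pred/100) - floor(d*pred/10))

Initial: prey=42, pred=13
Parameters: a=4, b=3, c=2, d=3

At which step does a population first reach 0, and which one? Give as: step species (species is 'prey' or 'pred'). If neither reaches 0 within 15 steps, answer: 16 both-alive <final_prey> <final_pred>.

Step 1: prey: 42+16-16=42; pred: 13+10-3=20
Step 2: prey: 42+16-25=33; pred: 20+16-6=30
Step 3: prey: 33+13-29=17; pred: 30+19-9=40
Step 4: prey: 17+6-20=3; pred: 40+13-12=41
Step 5: prey: 3+1-3=1; pred: 41+2-12=31
Step 6: prey: 1+0-0=1; pred: 31+0-9=22
Step 7: prey: 1+0-0=1; pred: 22+0-6=16
Step 8: prey: 1+0-0=1; pred: 16+0-4=12
Step 9: prey: 1+0-0=1; pred: 12+0-3=9
Step 10: prey: 1+0-0=1; pred: 9+0-2=7
Step 11: prey: 1+0-0=1; pred: 7+0-2=5
Step 12: prey: 1+0-0=1; pred: 5+0-1=4
Step 13: prey: 1+0-0=1; pred: 4+0-1=3
Step 14: prey: 1+0-0=1; pred: 3+0-0=3
Steps 15-15: state stable at prey=1, pred=3 (no change)
No extinction within 15 steps

Answer: 16 both-alive 1 3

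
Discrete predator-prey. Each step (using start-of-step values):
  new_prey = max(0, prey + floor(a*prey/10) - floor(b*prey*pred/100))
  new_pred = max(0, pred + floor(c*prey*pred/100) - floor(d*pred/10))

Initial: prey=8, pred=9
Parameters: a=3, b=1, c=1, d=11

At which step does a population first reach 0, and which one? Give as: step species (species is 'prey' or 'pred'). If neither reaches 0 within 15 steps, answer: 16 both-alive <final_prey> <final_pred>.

Answer: 1 pred

Derivation:
Step 1: prey: 8+2-0=10; pred: 9+0-9=0
First extinction: pred at step 1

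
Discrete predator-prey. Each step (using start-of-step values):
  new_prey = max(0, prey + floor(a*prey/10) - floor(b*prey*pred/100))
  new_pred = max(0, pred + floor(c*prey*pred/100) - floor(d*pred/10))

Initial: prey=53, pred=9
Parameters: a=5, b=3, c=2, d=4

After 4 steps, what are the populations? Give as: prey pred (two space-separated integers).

Step 1: prey: 53+26-14=65; pred: 9+9-3=15
Step 2: prey: 65+32-29=68; pred: 15+19-6=28
Step 3: prey: 68+34-57=45; pred: 28+38-11=55
Step 4: prey: 45+22-74=0; pred: 55+49-22=82

Answer: 0 82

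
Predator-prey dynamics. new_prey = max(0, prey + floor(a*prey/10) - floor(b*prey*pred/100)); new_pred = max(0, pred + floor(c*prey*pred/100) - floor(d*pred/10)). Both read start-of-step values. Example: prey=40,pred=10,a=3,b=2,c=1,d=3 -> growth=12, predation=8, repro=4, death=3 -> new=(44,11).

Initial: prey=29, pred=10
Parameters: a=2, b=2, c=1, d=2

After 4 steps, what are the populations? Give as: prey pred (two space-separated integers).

Answer: 29 10

Derivation:
Step 1: prey: 29+5-5=29; pred: 10+2-2=10
Step 2: prey: 29+5-5=29; pred: 10+2-2=10
Step 3: prey: 29+5-5=29; pred: 10+2-2=10
Step 4: prey: 29+5-5=29; pred: 10+2-2=10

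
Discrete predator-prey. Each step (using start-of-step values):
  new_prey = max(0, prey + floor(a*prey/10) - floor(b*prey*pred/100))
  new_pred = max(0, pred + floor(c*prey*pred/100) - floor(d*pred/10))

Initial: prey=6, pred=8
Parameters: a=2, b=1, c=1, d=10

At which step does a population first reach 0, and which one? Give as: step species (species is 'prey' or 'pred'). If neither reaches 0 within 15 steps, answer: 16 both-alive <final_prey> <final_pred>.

Answer: 1 pred

Derivation:
Step 1: prey: 6+1-0=7; pred: 8+0-8=0
First extinction: pred at step 1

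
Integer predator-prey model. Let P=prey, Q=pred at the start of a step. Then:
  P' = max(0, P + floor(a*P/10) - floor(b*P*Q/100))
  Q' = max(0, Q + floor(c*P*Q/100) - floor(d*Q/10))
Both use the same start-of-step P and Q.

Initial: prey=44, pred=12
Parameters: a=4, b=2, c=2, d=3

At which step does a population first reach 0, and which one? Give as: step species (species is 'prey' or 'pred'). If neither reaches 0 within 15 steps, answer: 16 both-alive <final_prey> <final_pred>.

Step 1: prey: 44+17-10=51; pred: 12+10-3=19
Step 2: prey: 51+20-19=52; pred: 19+19-5=33
Step 3: prey: 52+20-34=38; pred: 33+34-9=58
Step 4: prey: 38+15-44=9; pred: 58+44-17=85
Step 5: prey: 9+3-15=0; pred: 85+15-25=75
First extinction: prey at step 5

Answer: 5 prey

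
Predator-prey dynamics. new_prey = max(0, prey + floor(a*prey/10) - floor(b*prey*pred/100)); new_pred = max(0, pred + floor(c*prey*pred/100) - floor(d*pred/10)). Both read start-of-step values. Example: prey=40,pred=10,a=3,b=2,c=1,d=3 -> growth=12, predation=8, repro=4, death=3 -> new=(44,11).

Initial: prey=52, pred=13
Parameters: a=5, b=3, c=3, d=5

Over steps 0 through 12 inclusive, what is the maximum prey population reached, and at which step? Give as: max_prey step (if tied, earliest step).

Step 1: prey: 52+26-20=58; pred: 13+20-6=27
Step 2: prey: 58+29-46=41; pred: 27+46-13=60
Step 3: prey: 41+20-73=0; pred: 60+73-30=103
Step 4: prey: 0+0-0=0; pred: 103+0-51=52
Step 5: prey: 0+0-0=0; pred: 52+0-26=26
Step 6: prey: 0+0-0=0; pred: 26+0-13=13
Step 7: prey: 0+0-0=0; pred: 13+0-6=7
Step 8: prey: 0+0-0=0; pred: 7+0-3=4
Step 9: prey: 0+0-0=0; pred: 4+0-2=2
Step 10: prey: 0+0-0=0; pred: 2+0-1=1
Step 11: prey: 0+0-0=0; pred: 1+0-0=1
Step 12: prey: 0+0-0=0; pred: 1+0-0=1
Max prey = 58 at step 1

Answer: 58 1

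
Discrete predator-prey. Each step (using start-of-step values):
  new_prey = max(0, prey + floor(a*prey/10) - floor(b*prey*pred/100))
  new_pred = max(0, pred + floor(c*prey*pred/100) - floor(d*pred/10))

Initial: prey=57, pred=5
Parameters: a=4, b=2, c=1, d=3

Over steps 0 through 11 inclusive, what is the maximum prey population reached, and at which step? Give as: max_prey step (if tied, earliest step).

Step 1: prey: 57+22-5=74; pred: 5+2-1=6
Step 2: prey: 74+29-8=95; pred: 6+4-1=9
Step 3: prey: 95+38-17=116; pred: 9+8-2=15
Step 4: prey: 116+46-34=128; pred: 15+17-4=28
Step 5: prey: 128+51-71=108; pred: 28+35-8=55
Step 6: prey: 108+43-118=33; pred: 55+59-16=98
Step 7: prey: 33+13-64=0; pred: 98+32-29=101
Step 8: prey: 0+0-0=0; pred: 101+0-30=71
Step 9: prey: 0+0-0=0; pred: 71+0-21=50
Step 10: prey: 0+0-0=0; pred: 50+0-15=35
Step 11: prey: 0+0-0=0; pred: 35+0-10=25
Max prey = 128 at step 4

Answer: 128 4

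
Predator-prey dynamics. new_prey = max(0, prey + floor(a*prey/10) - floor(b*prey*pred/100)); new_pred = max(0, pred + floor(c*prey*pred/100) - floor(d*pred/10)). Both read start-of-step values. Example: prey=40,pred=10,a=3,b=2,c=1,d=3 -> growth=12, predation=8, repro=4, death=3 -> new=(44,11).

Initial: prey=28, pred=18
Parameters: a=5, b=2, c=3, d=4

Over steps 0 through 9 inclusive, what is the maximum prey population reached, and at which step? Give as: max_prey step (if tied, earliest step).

Answer: 32 1

Derivation:
Step 1: prey: 28+14-10=32; pred: 18+15-7=26
Step 2: prey: 32+16-16=32; pred: 26+24-10=40
Step 3: prey: 32+16-25=23; pred: 40+38-16=62
Step 4: prey: 23+11-28=6; pred: 62+42-24=80
Step 5: prey: 6+3-9=0; pred: 80+14-32=62
Step 6: prey: 0+0-0=0; pred: 62+0-24=38
Step 7: prey: 0+0-0=0; pred: 38+0-15=23
Step 8: prey: 0+0-0=0; pred: 23+0-9=14
Step 9: prey: 0+0-0=0; pred: 14+0-5=9
Max prey = 32 at step 1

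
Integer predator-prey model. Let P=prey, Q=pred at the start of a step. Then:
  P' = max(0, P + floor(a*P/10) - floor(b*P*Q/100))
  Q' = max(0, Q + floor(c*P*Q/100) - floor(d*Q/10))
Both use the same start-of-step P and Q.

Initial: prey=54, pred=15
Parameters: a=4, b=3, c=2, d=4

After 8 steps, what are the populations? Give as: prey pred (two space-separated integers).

Step 1: prey: 54+21-24=51; pred: 15+16-6=25
Step 2: prey: 51+20-38=33; pred: 25+25-10=40
Step 3: prey: 33+13-39=7; pred: 40+26-16=50
Step 4: prey: 7+2-10=0; pred: 50+7-20=37
Step 5: prey: 0+0-0=0; pred: 37+0-14=23
Step 6: prey: 0+0-0=0; pred: 23+0-9=14
Step 7: prey: 0+0-0=0; pred: 14+0-5=9
Step 8: prey: 0+0-0=0; pred: 9+0-3=6

Answer: 0 6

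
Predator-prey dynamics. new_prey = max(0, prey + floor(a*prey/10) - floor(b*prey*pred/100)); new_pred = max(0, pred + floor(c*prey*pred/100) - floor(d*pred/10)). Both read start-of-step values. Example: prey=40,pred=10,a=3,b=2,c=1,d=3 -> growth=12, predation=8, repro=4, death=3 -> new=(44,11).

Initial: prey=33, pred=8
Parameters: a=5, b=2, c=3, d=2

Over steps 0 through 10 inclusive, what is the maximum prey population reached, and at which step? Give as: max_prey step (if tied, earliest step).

Answer: 54 2

Derivation:
Step 1: prey: 33+16-5=44; pred: 8+7-1=14
Step 2: prey: 44+22-12=54; pred: 14+18-2=30
Step 3: prey: 54+27-32=49; pred: 30+48-6=72
Step 4: prey: 49+24-70=3; pred: 72+105-14=163
Step 5: prey: 3+1-9=0; pred: 163+14-32=145
Step 6: prey: 0+0-0=0; pred: 145+0-29=116
Step 7: prey: 0+0-0=0; pred: 116+0-23=93
Step 8: prey: 0+0-0=0; pred: 93+0-18=75
Step 9: prey: 0+0-0=0; pred: 75+0-15=60
Step 10: prey: 0+0-0=0; pred: 60+0-12=48
Max prey = 54 at step 2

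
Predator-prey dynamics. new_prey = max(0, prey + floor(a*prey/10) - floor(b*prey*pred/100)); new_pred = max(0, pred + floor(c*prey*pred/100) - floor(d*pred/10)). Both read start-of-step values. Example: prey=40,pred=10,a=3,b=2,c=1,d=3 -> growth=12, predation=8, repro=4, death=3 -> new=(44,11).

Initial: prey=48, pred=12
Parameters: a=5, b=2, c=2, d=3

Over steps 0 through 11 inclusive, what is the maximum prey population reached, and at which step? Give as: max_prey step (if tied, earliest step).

Answer: 67 2

Derivation:
Step 1: prey: 48+24-11=61; pred: 12+11-3=20
Step 2: prey: 61+30-24=67; pred: 20+24-6=38
Step 3: prey: 67+33-50=50; pred: 38+50-11=77
Step 4: prey: 50+25-77=0; pred: 77+77-23=131
Step 5: prey: 0+0-0=0; pred: 131+0-39=92
Step 6: prey: 0+0-0=0; pred: 92+0-27=65
Step 7: prey: 0+0-0=0; pred: 65+0-19=46
Step 8: prey: 0+0-0=0; pred: 46+0-13=33
Step 9: prey: 0+0-0=0; pred: 33+0-9=24
Step 10: prey: 0+0-0=0; pred: 24+0-7=17
Step 11: prey: 0+0-0=0; pred: 17+0-5=12
Max prey = 67 at step 2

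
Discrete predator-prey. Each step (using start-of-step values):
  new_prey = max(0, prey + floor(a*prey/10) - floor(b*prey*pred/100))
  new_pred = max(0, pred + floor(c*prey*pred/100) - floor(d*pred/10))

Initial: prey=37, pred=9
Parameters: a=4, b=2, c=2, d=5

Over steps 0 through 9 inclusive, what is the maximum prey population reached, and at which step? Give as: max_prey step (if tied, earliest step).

Step 1: prey: 37+14-6=45; pred: 9+6-4=11
Step 2: prey: 45+18-9=54; pred: 11+9-5=15
Step 3: prey: 54+21-16=59; pred: 15+16-7=24
Step 4: prey: 59+23-28=54; pred: 24+28-12=40
Step 5: prey: 54+21-43=32; pred: 40+43-20=63
Step 6: prey: 32+12-40=4; pred: 63+40-31=72
Step 7: prey: 4+1-5=0; pred: 72+5-36=41
Step 8: prey: 0+0-0=0; pred: 41+0-20=21
Step 9: prey: 0+0-0=0; pred: 21+0-10=11
Max prey = 59 at step 3

Answer: 59 3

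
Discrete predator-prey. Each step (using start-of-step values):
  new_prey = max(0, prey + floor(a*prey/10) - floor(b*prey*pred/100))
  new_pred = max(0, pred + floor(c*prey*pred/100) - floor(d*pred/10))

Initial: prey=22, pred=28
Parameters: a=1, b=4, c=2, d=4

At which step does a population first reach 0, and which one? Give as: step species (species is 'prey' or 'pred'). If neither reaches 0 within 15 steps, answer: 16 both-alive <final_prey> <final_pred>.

Step 1: prey: 22+2-24=0; pred: 28+12-11=29
First extinction: prey at step 1

Answer: 1 prey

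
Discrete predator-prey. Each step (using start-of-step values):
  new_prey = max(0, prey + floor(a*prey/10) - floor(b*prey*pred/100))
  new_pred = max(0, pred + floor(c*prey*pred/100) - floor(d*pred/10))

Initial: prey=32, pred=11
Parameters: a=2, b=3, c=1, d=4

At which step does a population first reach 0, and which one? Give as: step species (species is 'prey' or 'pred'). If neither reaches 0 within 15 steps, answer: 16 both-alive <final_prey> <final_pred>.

Step 1: prey: 32+6-10=28; pred: 11+3-4=10
Step 2: prey: 28+5-8=25; pred: 10+2-4=8
Step 3: prey: 25+5-6=24; pred: 8+2-3=7
Step 4: prey: 24+4-5=23; pred: 7+1-2=6
Step 5: prey: 23+4-4=23; pred: 6+1-2=5
Step 6: prey: 23+4-3=24; pred: 5+1-2=4
Step 7: prey: 24+4-2=26; pred: 4+0-1=3
Step 8: prey: 26+5-2=29; pred: 3+0-1=2
Step 9: prey: 29+5-1=33; pred: 2+0-0=2
Step 10: prey: 33+6-1=38; pred: 2+0-0=2
Step 11: prey: 38+7-2=43; pred: 2+0-0=2
Step 12: prey: 43+8-2=49; pred: 2+0-0=2
Step 13: prey: 49+9-2=56; pred: 2+0-0=2
Step 14: prey: 56+11-3=64; pred: 2+1-0=3
Step 15: prey: 64+12-5=71; pred: 3+1-1=3
No extinction within 15 steps

Answer: 16 both-alive 71 3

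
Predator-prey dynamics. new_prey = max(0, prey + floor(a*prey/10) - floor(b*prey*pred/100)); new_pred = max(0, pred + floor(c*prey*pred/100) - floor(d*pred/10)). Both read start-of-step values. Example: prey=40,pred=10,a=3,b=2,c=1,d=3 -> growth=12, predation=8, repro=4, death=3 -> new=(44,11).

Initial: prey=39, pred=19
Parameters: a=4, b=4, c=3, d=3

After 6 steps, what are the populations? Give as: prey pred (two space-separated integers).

Step 1: prey: 39+15-29=25; pred: 19+22-5=36
Step 2: prey: 25+10-36=0; pred: 36+27-10=53
Step 3: prey: 0+0-0=0; pred: 53+0-15=38
Step 4: prey: 0+0-0=0; pred: 38+0-11=27
Step 5: prey: 0+0-0=0; pred: 27+0-8=19
Step 6: prey: 0+0-0=0; pred: 19+0-5=14

Answer: 0 14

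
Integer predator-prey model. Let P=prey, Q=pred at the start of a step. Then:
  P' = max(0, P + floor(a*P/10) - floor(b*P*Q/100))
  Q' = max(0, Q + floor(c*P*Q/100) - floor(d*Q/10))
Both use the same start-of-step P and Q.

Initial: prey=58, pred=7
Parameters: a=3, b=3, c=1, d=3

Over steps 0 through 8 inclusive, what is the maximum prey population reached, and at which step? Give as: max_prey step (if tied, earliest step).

Answer: 64 2

Derivation:
Step 1: prey: 58+17-12=63; pred: 7+4-2=9
Step 2: prey: 63+18-17=64; pred: 9+5-2=12
Step 3: prey: 64+19-23=60; pred: 12+7-3=16
Step 4: prey: 60+18-28=50; pred: 16+9-4=21
Step 5: prey: 50+15-31=34; pred: 21+10-6=25
Step 6: prey: 34+10-25=19; pred: 25+8-7=26
Step 7: prey: 19+5-14=10; pred: 26+4-7=23
Step 8: prey: 10+3-6=7; pred: 23+2-6=19
Max prey = 64 at step 2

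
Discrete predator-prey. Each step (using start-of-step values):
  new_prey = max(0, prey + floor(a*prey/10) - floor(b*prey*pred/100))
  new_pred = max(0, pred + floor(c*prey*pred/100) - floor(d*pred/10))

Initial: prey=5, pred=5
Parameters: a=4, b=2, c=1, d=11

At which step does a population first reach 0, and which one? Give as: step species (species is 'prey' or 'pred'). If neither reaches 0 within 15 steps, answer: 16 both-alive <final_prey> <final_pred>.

Answer: 1 pred

Derivation:
Step 1: prey: 5+2-0=7; pred: 5+0-5=0
First extinction: pred at step 1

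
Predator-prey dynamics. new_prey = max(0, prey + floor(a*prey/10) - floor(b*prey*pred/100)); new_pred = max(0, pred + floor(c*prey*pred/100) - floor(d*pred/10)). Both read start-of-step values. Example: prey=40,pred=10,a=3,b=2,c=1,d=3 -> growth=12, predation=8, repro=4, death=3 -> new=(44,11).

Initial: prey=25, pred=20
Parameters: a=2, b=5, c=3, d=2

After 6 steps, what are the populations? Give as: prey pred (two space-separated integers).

Step 1: prey: 25+5-25=5; pred: 20+15-4=31
Step 2: prey: 5+1-7=0; pred: 31+4-6=29
Step 3: prey: 0+0-0=0; pred: 29+0-5=24
Step 4: prey: 0+0-0=0; pred: 24+0-4=20
Step 5: prey: 0+0-0=0; pred: 20+0-4=16
Step 6: prey: 0+0-0=0; pred: 16+0-3=13

Answer: 0 13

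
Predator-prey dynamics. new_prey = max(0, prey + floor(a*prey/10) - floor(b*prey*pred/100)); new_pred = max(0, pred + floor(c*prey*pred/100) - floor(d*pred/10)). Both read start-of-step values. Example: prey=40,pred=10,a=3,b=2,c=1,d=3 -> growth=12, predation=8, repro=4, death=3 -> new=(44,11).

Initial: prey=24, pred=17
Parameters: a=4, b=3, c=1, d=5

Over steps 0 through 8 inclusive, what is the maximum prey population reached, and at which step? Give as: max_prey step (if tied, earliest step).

Answer: 83 8

Derivation:
Step 1: prey: 24+9-12=21; pred: 17+4-8=13
Step 2: prey: 21+8-8=21; pred: 13+2-6=9
Step 3: prey: 21+8-5=24; pred: 9+1-4=6
Step 4: prey: 24+9-4=29; pred: 6+1-3=4
Step 5: prey: 29+11-3=37; pred: 4+1-2=3
Step 6: prey: 37+14-3=48; pred: 3+1-1=3
Step 7: prey: 48+19-4=63; pred: 3+1-1=3
Step 8: prey: 63+25-5=83; pred: 3+1-1=3
Max prey = 83 at step 8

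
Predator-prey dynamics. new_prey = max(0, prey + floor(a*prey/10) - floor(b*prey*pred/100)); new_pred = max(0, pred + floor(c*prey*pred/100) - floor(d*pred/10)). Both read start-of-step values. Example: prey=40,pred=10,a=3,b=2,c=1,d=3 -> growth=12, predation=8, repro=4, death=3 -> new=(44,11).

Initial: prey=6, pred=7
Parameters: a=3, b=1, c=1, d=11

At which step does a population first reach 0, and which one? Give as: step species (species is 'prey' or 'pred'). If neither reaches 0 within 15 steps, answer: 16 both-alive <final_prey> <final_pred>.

Step 1: prey: 6+1-0=7; pred: 7+0-7=0
First extinction: pred at step 1

Answer: 1 pred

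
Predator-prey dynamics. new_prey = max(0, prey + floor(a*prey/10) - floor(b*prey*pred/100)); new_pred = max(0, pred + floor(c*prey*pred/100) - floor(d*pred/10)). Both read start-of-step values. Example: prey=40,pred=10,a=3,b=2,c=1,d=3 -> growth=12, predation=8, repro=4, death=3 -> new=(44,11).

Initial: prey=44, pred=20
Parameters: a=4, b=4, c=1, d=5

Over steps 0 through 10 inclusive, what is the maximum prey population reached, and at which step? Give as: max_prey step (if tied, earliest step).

Answer: 77 10

Derivation:
Step 1: prey: 44+17-35=26; pred: 20+8-10=18
Step 2: prey: 26+10-18=18; pred: 18+4-9=13
Step 3: prey: 18+7-9=16; pred: 13+2-6=9
Step 4: prey: 16+6-5=17; pred: 9+1-4=6
Step 5: prey: 17+6-4=19; pred: 6+1-3=4
Step 6: prey: 19+7-3=23; pred: 4+0-2=2
Step 7: prey: 23+9-1=31; pred: 2+0-1=1
Step 8: prey: 31+12-1=42; pred: 1+0-0=1
Step 9: prey: 42+16-1=57; pred: 1+0-0=1
Step 10: prey: 57+22-2=77; pred: 1+0-0=1
Max prey = 77 at step 10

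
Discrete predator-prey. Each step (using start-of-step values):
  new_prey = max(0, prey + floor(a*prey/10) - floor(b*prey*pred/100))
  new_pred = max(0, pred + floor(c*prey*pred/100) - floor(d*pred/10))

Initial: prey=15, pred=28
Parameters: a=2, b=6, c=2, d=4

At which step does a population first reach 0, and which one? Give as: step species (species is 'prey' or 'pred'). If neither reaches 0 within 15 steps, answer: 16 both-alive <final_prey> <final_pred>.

Step 1: prey: 15+3-25=0; pred: 28+8-11=25
First extinction: prey at step 1

Answer: 1 prey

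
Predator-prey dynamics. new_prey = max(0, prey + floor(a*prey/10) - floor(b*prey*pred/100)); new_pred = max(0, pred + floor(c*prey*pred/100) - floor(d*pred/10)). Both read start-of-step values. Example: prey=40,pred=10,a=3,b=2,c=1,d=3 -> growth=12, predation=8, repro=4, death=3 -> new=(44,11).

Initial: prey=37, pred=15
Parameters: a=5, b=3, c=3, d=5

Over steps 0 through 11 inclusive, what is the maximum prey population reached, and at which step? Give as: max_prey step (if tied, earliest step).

Step 1: prey: 37+18-16=39; pred: 15+16-7=24
Step 2: prey: 39+19-28=30; pred: 24+28-12=40
Step 3: prey: 30+15-36=9; pred: 40+36-20=56
Step 4: prey: 9+4-15=0; pred: 56+15-28=43
Step 5: prey: 0+0-0=0; pred: 43+0-21=22
Step 6: prey: 0+0-0=0; pred: 22+0-11=11
Step 7: prey: 0+0-0=0; pred: 11+0-5=6
Step 8: prey: 0+0-0=0; pred: 6+0-3=3
Step 9: prey: 0+0-0=0; pred: 3+0-1=2
Step 10: prey: 0+0-0=0; pred: 2+0-1=1
Step 11: prey: 0+0-0=0; pred: 1+0-0=1
Max prey = 39 at step 1

Answer: 39 1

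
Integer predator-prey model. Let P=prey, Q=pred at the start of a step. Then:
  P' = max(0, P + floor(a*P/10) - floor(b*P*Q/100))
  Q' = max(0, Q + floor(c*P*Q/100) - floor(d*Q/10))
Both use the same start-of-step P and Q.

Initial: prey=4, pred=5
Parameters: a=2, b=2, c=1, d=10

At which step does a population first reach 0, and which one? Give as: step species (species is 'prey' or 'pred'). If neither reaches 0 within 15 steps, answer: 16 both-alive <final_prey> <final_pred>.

Answer: 1 pred

Derivation:
Step 1: prey: 4+0-0=4; pred: 5+0-5=0
First extinction: pred at step 1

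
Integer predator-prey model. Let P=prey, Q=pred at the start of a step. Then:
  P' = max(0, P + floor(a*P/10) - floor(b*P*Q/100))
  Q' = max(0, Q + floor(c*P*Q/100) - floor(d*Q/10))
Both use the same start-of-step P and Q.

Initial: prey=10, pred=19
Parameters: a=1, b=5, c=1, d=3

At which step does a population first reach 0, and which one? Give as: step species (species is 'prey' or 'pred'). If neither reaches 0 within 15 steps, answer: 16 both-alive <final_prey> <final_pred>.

Step 1: prey: 10+1-9=2; pred: 19+1-5=15
Step 2: prey: 2+0-1=1; pred: 15+0-4=11
Step 3: prey: 1+0-0=1; pred: 11+0-3=8
Step 4: prey: 1+0-0=1; pred: 8+0-2=6
Step 5: prey: 1+0-0=1; pred: 6+0-1=5
Step 6: prey: 1+0-0=1; pred: 5+0-1=4
Step 7: prey: 1+0-0=1; pred: 4+0-1=3
Step 8: prey: 1+0-0=1; pred: 3+0-0=3
Steps 9-15: state stable at prey=1, pred=3 (no change)
No extinction within 15 steps

Answer: 16 both-alive 1 3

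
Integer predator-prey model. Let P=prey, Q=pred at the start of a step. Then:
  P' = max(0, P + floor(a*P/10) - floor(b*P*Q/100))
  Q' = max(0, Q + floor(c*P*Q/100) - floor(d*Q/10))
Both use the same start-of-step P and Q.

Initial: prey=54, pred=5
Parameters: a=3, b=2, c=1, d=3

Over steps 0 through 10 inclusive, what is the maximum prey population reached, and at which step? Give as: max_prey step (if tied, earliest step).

Answer: 93 4

Derivation:
Step 1: prey: 54+16-5=65; pred: 5+2-1=6
Step 2: prey: 65+19-7=77; pred: 6+3-1=8
Step 3: prey: 77+23-12=88; pred: 8+6-2=12
Step 4: prey: 88+26-21=93; pred: 12+10-3=19
Step 5: prey: 93+27-35=85; pred: 19+17-5=31
Step 6: prey: 85+25-52=58; pred: 31+26-9=48
Step 7: prey: 58+17-55=20; pred: 48+27-14=61
Step 8: prey: 20+6-24=2; pred: 61+12-18=55
Step 9: prey: 2+0-2=0; pred: 55+1-16=40
Step 10: prey: 0+0-0=0; pred: 40+0-12=28
Max prey = 93 at step 4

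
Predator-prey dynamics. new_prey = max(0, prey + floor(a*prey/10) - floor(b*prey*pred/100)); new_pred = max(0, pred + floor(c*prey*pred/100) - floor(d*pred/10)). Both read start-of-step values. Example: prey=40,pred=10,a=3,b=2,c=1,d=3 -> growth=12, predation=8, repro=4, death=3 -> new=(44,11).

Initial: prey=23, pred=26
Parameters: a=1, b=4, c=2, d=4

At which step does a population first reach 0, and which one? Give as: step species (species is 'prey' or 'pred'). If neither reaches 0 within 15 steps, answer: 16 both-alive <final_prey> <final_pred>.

Answer: 2 prey

Derivation:
Step 1: prey: 23+2-23=2; pred: 26+11-10=27
Step 2: prey: 2+0-2=0; pred: 27+1-10=18
First extinction: prey at step 2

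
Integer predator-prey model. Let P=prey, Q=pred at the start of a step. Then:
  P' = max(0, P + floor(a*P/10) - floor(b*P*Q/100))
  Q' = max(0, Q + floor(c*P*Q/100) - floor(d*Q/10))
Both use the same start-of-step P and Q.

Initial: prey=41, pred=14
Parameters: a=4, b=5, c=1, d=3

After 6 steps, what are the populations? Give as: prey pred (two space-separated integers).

Answer: 8 6

Derivation:
Step 1: prey: 41+16-28=29; pred: 14+5-4=15
Step 2: prey: 29+11-21=19; pred: 15+4-4=15
Step 3: prey: 19+7-14=12; pred: 15+2-4=13
Step 4: prey: 12+4-7=9; pred: 13+1-3=11
Step 5: prey: 9+3-4=8; pred: 11+0-3=8
Step 6: prey: 8+3-3=8; pred: 8+0-2=6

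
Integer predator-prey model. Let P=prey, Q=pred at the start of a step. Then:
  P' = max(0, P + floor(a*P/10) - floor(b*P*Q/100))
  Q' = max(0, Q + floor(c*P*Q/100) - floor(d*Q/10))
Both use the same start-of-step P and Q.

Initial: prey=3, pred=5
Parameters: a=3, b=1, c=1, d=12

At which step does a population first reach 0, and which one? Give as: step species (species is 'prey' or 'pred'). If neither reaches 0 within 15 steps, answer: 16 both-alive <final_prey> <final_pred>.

Step 1: prey: 3+0-0=3; pred: 5+0-6=0
First extinction: pred at step 1

Answer: 1 pred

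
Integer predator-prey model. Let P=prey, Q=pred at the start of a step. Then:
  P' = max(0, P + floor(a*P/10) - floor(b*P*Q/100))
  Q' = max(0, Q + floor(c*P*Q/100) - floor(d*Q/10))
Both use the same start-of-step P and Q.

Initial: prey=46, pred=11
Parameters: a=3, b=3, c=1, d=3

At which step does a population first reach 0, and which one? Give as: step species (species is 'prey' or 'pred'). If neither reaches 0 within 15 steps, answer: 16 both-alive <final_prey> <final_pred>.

Answer: 16 both-alive 24 6

Derivation:
Step 1: prey: 46+13-15=44; pred: 11+5-3=13
Step 2: prey: 44+13-17=40; pred: 13+5-3=15
Step 3: prey: 40+12-18=34; pred: 15+6-4=17
Step 4: prey: 34+10-17=27; pred: 17+5-5=17
Step 5: prey: 27+8-13=22; pred: 17+4-5=16
Step 6: prey: 22+6-10=18; pred: 16+3-4=15
Step 7: prey: 18+5-8=15; pred: 15+2-4=13
Step 8: prey: 15+4-5=14; pred: 13+1-3=11
Step 9: prey: 14+4-4=14; pred: 11+1-3=9
Step 10: prey: 14+4-3=15; pred: 9+1-2=8
Step 11: prey: 15+4-3=16; pred: 8+1-2=7
Step 12: prey: 16+4-3=17; pred: 7+1-2=6
Step 13: prey: 17+5-3=19; pred: 6+1-1=6
Step 14: prey: 19+5-3=21; pred: 6+1-1=6
Step 15: prey: 21+6-3=24; pred: 6+1-1=6
No extinction within 15 steps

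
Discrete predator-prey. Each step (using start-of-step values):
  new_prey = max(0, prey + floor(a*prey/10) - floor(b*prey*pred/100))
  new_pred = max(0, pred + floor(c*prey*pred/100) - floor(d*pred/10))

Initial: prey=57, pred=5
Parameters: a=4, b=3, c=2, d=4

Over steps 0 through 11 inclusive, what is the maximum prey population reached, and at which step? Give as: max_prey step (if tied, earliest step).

Answer: 82 2

Derivation:
Step 1: prey: 57+22-8=71; pred: 5+5-2=8
Step 2: prey: 71+28-17=82; pred: 8+11-3=16
Step 3: prey: 82+32-39=75; pred: 16+26-6=36
Step 4: prey: 75+30-81=24; pred: 36+54-14=76
Step 5: prey: 24+9-54=0; pred: 76+36-30=82
Step 6: prey: 0+0-0=0; pred: 82+0-32=50
Step 7: prey: 0+0-0=0; pred: 50+0-20=30
Step 8: prey: 0+0-0=0; pred: 30+0-12=18
Step 9: prey: 0+0-0=0; pred: 18+0-7=11
Step 10: prey: 0+0-0=0; pred: 11+0-4=7
Step 11: prey: 0+0-0=0; pred: 7+0-2=5
Max prey = 82 at step 2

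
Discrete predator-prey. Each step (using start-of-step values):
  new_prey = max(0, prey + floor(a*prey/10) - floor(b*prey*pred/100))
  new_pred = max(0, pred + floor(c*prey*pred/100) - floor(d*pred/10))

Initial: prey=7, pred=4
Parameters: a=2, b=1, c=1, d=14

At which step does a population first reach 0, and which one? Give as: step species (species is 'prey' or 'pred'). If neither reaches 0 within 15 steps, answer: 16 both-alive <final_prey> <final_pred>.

Answer: 1 pred

Derivation:
Step 1: prey: 7+1-0=8; pred: 4+0-5=0
First extinction: pred at step 1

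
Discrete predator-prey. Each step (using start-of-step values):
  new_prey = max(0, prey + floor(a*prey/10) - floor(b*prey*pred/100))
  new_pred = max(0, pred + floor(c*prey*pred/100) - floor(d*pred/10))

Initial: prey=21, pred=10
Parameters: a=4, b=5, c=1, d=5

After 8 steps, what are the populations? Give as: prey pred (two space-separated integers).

Answer: 92 1

Derivation:
Step 1: prey: 21+8-10=19; pred: 10+2-5=7
Step 2: prey: 19+7-6=20; pred: 7+1-3=5
Step 3: prey: 20+8-5=23; pred: 5+1-2=4
Step 4: prey: 23+9-4=28; pred: 4+0-2=2
Step 5: prey: 28+11-2=37; pred: 2+0-1=1
Step 6: prey: 37+14-1=50; pred: 1+0-0=1
Step 7: prey: 50+20-2=68; pred: 1+0-0=1
Step 8: prey: 68+27-3=92; pred: 1+0-0=1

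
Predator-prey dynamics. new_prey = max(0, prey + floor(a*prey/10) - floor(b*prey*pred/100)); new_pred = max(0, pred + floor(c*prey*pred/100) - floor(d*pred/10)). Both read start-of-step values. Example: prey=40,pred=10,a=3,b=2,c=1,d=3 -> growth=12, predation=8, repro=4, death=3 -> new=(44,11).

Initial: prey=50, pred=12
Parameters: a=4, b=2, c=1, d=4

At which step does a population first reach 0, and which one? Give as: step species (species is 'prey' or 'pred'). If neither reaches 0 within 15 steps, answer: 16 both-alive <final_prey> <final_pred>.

Answer: 16 both-alive 24 2

Derivation:
Step 1: prey: 50+20-12=58; pred: 12+6-4=14
Step 2: prey: 58+23-16=65; pred: 14+8-5=17
Step 3: prey: 65+26-22=69; pred: 17+11-6=22
Step 4: prey: 69+27-30=66; pred: 22+15-8=29
Step 5: prey: 66+26-38=54; pred: 29+19-11=37
Step 6: prey: 54+21-39=36; pred: 37+19-14=42
Step 7: prey: 36+14-30=20; pred: 42+15-16=41
Step 8: prey: 20+8-16=12; pred: 41+8-16=33
Step 9: prey: 12+4-7=9; pred: 33+3-13=23
Step 10: prey: 9+3-4=8; pred: 23+2-9=16
Step 11: prey: 8+3-2=9; pred: 16+1-6=11
Step 12: prey: 9+3-1=11; pred: 11+0-4=7
Step 13: prey: 11+4-1=14; pred: 7+0-2=5
Step 14: prey: 14+5-1=18; pred: 5+0-2=3
Step 15: prey: 18+7-1=24; pred: 3+0-1=2
No extinction within 15 steps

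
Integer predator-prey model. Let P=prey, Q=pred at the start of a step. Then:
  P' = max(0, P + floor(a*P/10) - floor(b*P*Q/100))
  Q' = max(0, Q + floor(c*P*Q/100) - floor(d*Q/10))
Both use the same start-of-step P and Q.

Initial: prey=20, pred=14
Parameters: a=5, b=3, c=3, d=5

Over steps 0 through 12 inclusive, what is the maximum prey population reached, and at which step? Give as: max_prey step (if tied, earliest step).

Answer: 24 2

Derivation:
Step 1: prey: 20+10-8=22; pred: 14+8-7=15
Step 2: prey: 22+11-9=24; pred: 15+9-7=17
Step 3: prey: 24+12-12=24; pred: 17+12-8=21
Step 4: prey: 24+12-15=21; pred: 21+15-10=26
Step 5: prey: 21+10-16=15; pred: 26+16-13=29
Step 6: prey: 15+7-13=9; pred: 29+13-14=28
Step 7: prey: 9+4-7=6; pred: 28+7-14=21
Step 8: prey: 6+3-3=6; pred: 21+3-10=14
Step 9: prey: 6+3-2=7; pred: 14+2-7=9
Step 10: prey: 7+3-1=9; pred: 9+1-4=6
Step 11: prey: 9+4-1=12; pred: 6+1-3=4
Step 12: prey: 12+6-1=17; pred: 4+1-2=3
Max prey = 24 at step 2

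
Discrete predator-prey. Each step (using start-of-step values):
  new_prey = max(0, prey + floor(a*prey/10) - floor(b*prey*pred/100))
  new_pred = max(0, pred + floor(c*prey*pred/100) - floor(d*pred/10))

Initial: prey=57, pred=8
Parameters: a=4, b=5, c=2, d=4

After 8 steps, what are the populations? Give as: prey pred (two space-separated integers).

Step 1: prey: 57+22-22=57; pred: 8+9-3=14
Step 2: prey: 57+22-39=40; pred: 14+15-5=24
Step 3: prey: 40+16-48=8; pred: 24+19-9=34
Step 4: prey: 8+3-13=0; pred: 34+5-13=26
Step 5: prey: 0+0-0=0; pred: 26+0-10=16
Step 6: prey: 0+0-0=0; pred: 16+0-6=10
Step 7: prey: 0+0-0=0; pred: 10+0-4=6
Step 8: prey: 0+0-0=0; pred: 6+0-2=4

Answer: 0 4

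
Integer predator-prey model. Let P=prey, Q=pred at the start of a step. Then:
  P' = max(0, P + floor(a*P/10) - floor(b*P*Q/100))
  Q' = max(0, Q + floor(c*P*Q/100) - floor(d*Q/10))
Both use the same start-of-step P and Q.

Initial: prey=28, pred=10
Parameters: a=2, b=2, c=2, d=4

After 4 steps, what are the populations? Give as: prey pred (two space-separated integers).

Step 1: prey: 28+5-5=28; pred: 10+5-4=11
Step 2: prey: 28+5-6=27; pred: 11+6-4=13
Step 3: prey: 27+5-7=25; pred: 13+7-5=15
Step 4: prey: 25+5-7=23; pred: 15+7-6=16

Answer: 23 16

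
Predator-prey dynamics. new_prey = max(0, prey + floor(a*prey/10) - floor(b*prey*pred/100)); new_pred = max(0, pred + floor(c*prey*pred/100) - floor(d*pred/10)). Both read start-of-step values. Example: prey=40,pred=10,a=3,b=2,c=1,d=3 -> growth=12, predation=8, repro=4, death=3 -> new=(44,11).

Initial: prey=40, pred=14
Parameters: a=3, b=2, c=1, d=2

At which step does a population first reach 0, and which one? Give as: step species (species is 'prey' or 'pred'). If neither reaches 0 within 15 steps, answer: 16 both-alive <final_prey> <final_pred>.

Step 1: prey: 40+12-11=41; pred: 14+5-2=17
Step 2: prey: 41+12-13=40; pred: 17+6-3=20
Step 3: prey: 40+12-16=36; pred: 20+8-4=24
Step 4: prey: 36+10-17=29; pred: 24+8-4=28
Step 5: prey: 29+8-16=21; pred: 28+8-5=31
Step 6: prey: 21+6-13=14; pred: 31+6-6=31
Step 7: prey: 14+4-8=10; pred: 31+4-6=29
Step 8: prey: 10+3-5=8; pred: 29+2-5=26
Step 9: prey: 8+2-4=6; pred: 26+2-5=23
Step 10: prey: 6+1-2=5; pred: 23+1-4=20
Step 11: prey: 5+1-2=4; pred: 20+1-4=17
Step 12: prey: 4+1-1=4; pred: 17+0-3=14
Step 13: prey: 4+1-1=4; pred: 14+0-2=12
Step 14: prey: 4+1-0=5; pred: 12+0-2=10
Step 15: prey: 5+1-1=5; pred: 10+0-2=8
No extinction within 15 steps

Answer: 16 both-alive 5 8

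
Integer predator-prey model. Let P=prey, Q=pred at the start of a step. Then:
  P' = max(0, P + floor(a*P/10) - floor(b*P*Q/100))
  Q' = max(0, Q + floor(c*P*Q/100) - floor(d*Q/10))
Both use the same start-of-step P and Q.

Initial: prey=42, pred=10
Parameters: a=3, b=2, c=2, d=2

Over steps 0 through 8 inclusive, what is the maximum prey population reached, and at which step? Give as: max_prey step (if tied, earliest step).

Answer: 46 1

Derivation:
Step 1: prey: 42+12-8=46; pred: 10+8-2=16
Step 2: prey: 46+13-14=45; pred: 16+14-3=27
Step 3: prey: 45+13-24=34; pred: 27+24-5=46
Step 4: prey: 34+10-31=13; pred: 46+31-9=68
Step 5: prey: 13+3-17=0; pred: 68+17-13=72
Step 6: prey: 0+0-0=0; pred: 72+0-14=58
Step 7: prey: 0+0-0=0; pred: 58+0-11=47
Step 8: prey: 0+0-0=0; pred: 47+0-9=38
Max prey = 46 at step 1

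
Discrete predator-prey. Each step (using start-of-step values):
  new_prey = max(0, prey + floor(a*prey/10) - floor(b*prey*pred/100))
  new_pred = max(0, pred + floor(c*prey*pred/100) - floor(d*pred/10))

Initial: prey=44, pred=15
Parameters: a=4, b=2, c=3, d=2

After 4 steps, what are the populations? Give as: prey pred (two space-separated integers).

Step 1: prey: 44+17-13=48; pred: 15+19-3=31
Step 2: prey: 48+19-29=38; pred: 31+44-6=69
Step 3: prey: 38+15-52=1; pred: 69+78-13=134
Step 4: prey: 1+0-2=0; pred: 134+4-26=112

Answer: 0 112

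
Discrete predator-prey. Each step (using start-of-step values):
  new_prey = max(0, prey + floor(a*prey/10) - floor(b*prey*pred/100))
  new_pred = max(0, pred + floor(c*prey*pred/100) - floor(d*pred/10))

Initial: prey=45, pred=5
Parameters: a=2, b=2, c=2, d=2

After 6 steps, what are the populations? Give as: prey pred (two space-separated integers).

Step 1: prey: 45+9-4=50; pred: 5+4-1=8
Step 2: prey: 50+10-8=52; pred: 8+8-1=15
Step 3: prey: 52+10-15=47; pred: 15+15-3=27
Step 4: prey: 47+9-25=31; pred: 27+25-5=47
Step 5: prey: 31+6-29=8; pred: 47+29-9=67
Step 6: prey: 8+1-10=0; pred: 67+10-13=64

Answer: 0 64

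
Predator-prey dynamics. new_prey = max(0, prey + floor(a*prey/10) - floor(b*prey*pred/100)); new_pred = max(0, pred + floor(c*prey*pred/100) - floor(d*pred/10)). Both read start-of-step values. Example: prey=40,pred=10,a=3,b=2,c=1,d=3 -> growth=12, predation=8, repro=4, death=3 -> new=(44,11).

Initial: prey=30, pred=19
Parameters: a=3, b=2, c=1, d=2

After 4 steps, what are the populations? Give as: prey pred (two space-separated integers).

Step 1: prey: 30+9-11=28; pred: 19+5-3=21
Step 2: prey: 28+8-11=25; pred: 21+5-4=22
Step 3: prey: 25+7-11=21; pred: 22+5-4=23
Step 4: prey: 21+6-9=18; pred: 23+4-4=23

Answer: 18 23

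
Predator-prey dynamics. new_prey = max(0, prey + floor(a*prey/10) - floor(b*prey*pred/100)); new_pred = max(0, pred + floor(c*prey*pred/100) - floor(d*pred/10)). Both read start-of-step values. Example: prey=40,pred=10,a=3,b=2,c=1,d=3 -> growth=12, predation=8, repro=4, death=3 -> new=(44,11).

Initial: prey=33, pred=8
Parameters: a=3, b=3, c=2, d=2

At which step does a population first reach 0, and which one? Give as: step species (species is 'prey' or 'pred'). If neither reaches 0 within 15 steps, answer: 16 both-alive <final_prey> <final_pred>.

Step 1: prey: 33+9-7=35; pred: 8+5-1=12
Step 2: prey: 35+10-12=33; pred: 12+8-2=18
Step 3: prey: 33+9-17=25; pred: 18+11-3=26
Step 4: prey: 25+7-19=13; pred: 26+13-5=34
Step 5: prey: 13+3-13=3; pred: 34+8-6=36
Step 6: prey: 3+0-3=0; pred: 36+2-7=31
First extinction: prey at step 6

Answer: 6 prey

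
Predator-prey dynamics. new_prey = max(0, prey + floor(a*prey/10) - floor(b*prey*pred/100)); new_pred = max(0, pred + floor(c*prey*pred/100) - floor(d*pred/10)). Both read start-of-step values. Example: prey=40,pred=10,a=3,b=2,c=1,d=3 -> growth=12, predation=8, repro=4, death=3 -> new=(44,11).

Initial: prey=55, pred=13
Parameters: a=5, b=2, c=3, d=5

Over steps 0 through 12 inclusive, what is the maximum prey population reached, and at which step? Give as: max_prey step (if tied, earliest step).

Answer: 68 1

Derivation:
Step 1: prey: 55+27-14=68; pred: 13+21-6=28
Step 2: prey: 68+34-38=64; pred: 28+57-14=71
Step 3: prey: 64+32-90=6; pred: 71+136-35=172
Step 4: prey: 6+3-20=0; pred: 172+30-86=116
Step 5: prey: 0+0-0=0; pred: 116+0-58=58
Step 6: prey: 0+0-0=0; pred: 58+0-29=29
Step 7: prey: 0+0-0=0; pred: 29+0-14=15
Step 8: prey: 0+0-0=0; pred: 15+0-7=8
Step 9: prey: 0+0-0=0; pred: 8+0-4=4
Step 10: prey: 0+0-0=0; pred: 4+0-2=2
Step 11: prey: 0+0-0=0; pred: 2+0-1=1
Step 12: prey: 0+0-0=0; pred: 1+0-0=1
Max prey = 68 at step 1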